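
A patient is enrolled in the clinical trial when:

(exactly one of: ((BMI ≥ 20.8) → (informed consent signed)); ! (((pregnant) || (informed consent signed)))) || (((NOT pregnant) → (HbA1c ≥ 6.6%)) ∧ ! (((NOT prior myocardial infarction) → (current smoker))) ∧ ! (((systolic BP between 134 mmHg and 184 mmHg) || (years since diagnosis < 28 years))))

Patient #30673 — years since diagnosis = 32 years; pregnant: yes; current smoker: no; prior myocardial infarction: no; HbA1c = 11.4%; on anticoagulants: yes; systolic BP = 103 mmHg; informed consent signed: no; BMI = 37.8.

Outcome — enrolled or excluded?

Enrolled

Atomic conditions:
  BMI ≥ 20.8: 37.8 ≥ 20.8 is true
  informed consent signed: no → false
  pregnant: yes → true
  NOT pregnant: yes → false
  HbA1c ≥ 6.6%: 11.4 ≥ 6.6 is true
  NOT prior myocardial infarction: no → true
  current smoker: no → false
  systolic BP between 134 mmHg and 184 mmHg: 103 in [134, 184] is false
  years since diagnosis < 28 years: 32 < 28 is false
Combine:
[1.1] true → false = false
[1.2.1] true OR false = true
[1.2] NOT true = false
[1] exactly-one(false, false) = false
[2.1] false → true (antecedent false ⇒ implication holds) = true
[2.2.1] true → false = false
[2.2] NOT false = true
[2.3.1] false OR false = false
[2.3] NOT false = true
[2] true AND true AND true = true
[root] false OR true = true
Overall: true → enrolled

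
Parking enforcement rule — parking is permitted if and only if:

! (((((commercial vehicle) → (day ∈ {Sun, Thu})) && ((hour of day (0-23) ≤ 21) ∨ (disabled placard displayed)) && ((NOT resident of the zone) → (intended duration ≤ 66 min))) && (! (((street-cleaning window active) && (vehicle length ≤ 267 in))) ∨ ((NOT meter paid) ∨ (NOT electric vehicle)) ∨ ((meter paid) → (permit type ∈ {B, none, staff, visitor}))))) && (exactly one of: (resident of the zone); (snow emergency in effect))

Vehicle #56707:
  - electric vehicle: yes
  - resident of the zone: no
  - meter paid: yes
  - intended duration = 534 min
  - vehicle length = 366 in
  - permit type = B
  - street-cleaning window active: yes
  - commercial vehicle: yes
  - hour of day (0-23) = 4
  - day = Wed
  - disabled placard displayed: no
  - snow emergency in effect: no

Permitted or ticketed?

Atomic conditions:
  commercial vehicle: yes → true
  day ∈ {Sun, Thu}: Wed is not in the set → false
  hour of day (0-23) ≤ 21: 4 ≤ 21 is true
  disabled placard displayed: no → false
  NOT resident of the zone: no → true
  intended duration ≤ 66 min: 534 ≤ 66 is false
  street-cleaning window active: yes → true
  vehicle length ≤ 267 in: 366 ≤ 267 is false
  NOT meter paid: yes → false
  NOT electric vehicle: yes → false
  meter paid: yes → true
  permit type ∈ {B, none, staff, visitor}: B is in the set → true
  resident of the zone: no → false
  snow emergency in effect: no → false
Combine:
[1.1.1.1] true → false = false
[1.1.1.2] true OR false = true
[1.1.1.3] true → false = false
[1.1.1] false AND true AND false = false
[1.1.2.1.1] true AND false = false
[1.1.2.1] NOT false = true
[1.1.2.2] false OR false = false
[1.1.2.3] true → true = true
[1.1.2] true OR false OR true = true
[1.1] false AND true = false
[1] NOT false = true
[2] exactly-one(false, false) = false
[root] true AND false = false
Overall: false → ticketed

Ticketed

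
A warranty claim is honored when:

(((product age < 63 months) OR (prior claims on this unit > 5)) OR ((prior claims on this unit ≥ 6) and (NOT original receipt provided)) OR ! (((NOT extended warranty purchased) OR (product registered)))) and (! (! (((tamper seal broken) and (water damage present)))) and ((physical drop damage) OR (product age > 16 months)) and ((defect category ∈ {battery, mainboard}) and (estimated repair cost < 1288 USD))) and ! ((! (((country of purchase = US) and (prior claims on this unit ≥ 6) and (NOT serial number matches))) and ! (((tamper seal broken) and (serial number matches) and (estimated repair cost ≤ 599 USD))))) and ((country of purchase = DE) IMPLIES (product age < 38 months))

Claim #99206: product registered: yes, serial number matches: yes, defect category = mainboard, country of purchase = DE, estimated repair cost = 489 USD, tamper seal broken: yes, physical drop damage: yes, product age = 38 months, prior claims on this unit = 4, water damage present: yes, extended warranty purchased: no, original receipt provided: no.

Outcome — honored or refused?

Atomic conditions:
  product age < 63 months: 38 < 63 is true
  prior claims on this unit > 5: 4 > 5 is false
  prior claims on this unit ≥ 6: 4 ≥ 6 is false
  NOT original receipt provided: no → true
  NOT extended warranty purchased: no → true
  product registered: yes → true
  tamper seal broken: yes → true
  water damage present: yes → true
  physical drop damage: yes → true
  product age > 16 months: 38 > 16 is true
  defect category ∈ {battery, mainboard}: mainboard is in the set → true
  estimated repair cost < 1288 USD: 489 < 1288 is true
  country of purchase = US: DE == US is false
  NOT serial number matches: yes → false
  serial number matches: yes → true
  estimated repair cost ≤ 599 USD: 489 ≤ 599 is true
  country of purchase = DE: DE == DE is true
  product age < 38 months: 38 < 38 is false
Combine:
[1.1] true OR false = true
[1.2] false AND true = false
[1.3.1] true OR true = true
[1.3] NOT true = false
[1] true OR false OR false = true
[2.1.1.1] true AND true = true
[2.1.1] NOT true = false
[2.1] NOT false = true
[2.2] true OR true = true
[2.3] true AND true = true
[2] true AND true AND true = true
[3.1.1.1] false AND false AND false = false
[3.1.1] NOT false = true
[3.1.2.1] true AND true AND true = true
[3.1.2] NOT true = false
[3.1] true AND false = false
[3] NOT false = true
[4] true → false = false
[root] true AND true AND true AND false = false
Overall: false → refused

Refused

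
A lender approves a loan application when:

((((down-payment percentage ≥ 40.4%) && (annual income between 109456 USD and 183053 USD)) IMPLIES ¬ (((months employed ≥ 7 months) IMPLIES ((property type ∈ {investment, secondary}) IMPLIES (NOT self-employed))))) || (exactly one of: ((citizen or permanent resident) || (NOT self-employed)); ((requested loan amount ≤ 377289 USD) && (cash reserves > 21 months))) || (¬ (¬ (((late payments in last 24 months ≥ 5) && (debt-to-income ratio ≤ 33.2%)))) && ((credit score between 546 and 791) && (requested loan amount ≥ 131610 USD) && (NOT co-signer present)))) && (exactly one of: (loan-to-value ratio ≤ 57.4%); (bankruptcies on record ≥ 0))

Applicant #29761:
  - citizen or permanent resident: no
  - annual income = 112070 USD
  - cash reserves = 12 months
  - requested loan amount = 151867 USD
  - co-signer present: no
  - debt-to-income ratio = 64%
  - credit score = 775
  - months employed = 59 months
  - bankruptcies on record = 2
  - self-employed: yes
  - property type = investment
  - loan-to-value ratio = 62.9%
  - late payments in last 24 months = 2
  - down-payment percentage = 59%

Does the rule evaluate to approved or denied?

Approved

Atomic conditions:
  down-payment percentage ≥ 40.4%: 59 ≥ 40.4 is true
  annual income between 109456 USD and 183053 USD: 112070 in [109456, 183053] is true
  months employed ≥ 7 months: 59 ≥ 7 is true
  property type ∈ {investment, secondary}: investment is in the set → true
  NOT self-employed: yes → false
  citizen or permanent resident: no → false
  requested loan amount ≤ 377289 USD: 151867 ≤ 377289 is true
  cash reserves > 21 months: 12 > 21 is false
  late payments in last 24 months ≥ 5: 2 ≥ 5 is false
  debt-to-income ratio ≤ 33.2%: 64 ≤ 33.2 is false
  credit score between 546 and 791: 775 in [546, 791] is true
  requested loan amount ≥ 131610 USD: 151867 ≥ 131610 is true
  NOT co-signer present: no → true
  loan-to-value ratio ≤ 57.4%: 62.9 ≤ 57.4 is false
  bankruptcies on record ≥ 0: 2 ≥ 0 is true
Combine:
[1.1.1] true AND true = true
[1.1.2.1.2] true → false = false
[1.1.2.1] true → false = false
[1.1.2] NOT false = true
[1.1] true → true = true
[1.2.1] false OR false = false
[1.2.2] true AND false = false
[1.2] exactly-one(false, false) = false
[1.3.1.1.1] false AND false = false
[1.3.1.1] NOT false = true
[1.3.1] NOT true = false
[1.3.2] true AND true AND true = true
[1.3] false AND true = false
[1] true OR false OR false = true
[2] exactly-one(false, true) = true
[root] true AND true = true
Overall: true → approved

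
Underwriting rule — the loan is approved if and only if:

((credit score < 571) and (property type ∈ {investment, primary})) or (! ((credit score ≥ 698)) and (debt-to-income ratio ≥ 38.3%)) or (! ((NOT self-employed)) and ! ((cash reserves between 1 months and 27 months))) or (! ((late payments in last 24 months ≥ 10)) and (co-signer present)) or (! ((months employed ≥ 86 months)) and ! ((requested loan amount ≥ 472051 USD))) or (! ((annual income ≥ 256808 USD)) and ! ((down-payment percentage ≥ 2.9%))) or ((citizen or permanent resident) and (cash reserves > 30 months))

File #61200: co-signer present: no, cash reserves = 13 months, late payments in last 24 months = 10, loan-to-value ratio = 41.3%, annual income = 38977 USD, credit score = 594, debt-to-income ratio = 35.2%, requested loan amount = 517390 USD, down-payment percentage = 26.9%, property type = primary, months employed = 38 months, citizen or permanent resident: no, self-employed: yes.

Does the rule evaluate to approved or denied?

Atomic conditions:
  credit score < 571: 594 < 571 is false
  property type ∈ {investment, primary}: primary is in the set → true
  credit score ≥ 698: 594 ≥ 698 is false
  debt-to-income ratio ≥ 38.3%: 35.2 ≥ 38.3 is false
  NOT self-employed: yes → false
  cash reserves between 1 months and 27 months: 13 in [1, 27] is true
  late payments in last 24 months ≥ 10: 10 ≥ 10 is true
  co-signer present: no → false
  months employed ≥ 86 months: 38 ≥ 86 is false
  requested loan amount ≥ 472051 USD: 517390 ≥ 472051 is true
  annual income ≥ 256808 USD: 38977 ≥ 256808 is false
  down-payment percentage ≥ 2.9%: 26.9 ≥ 2.9 is true
  citizen or permanent resident: no → false
  cash reserves > 30 months: 13 > 30 is false
Combine:
[1] false AND true = false
[2.1] NOT false = true
[2] true AND false = false
[3.1] NOT false = true
[3.2] NOT true = false
[3] true AND false = false
[4.1] NOT true = false
[4] false AND false = false
[5.1] NOT false = true
[5.2] NOT true = false
[5] true AND false = false
[6.1] NOT false = true
[6.2] NOT true = false
[6] true AND false = false
[7] false AND false = false
[root] false OR false OR false OR false OR false OR false OR false = false
Overall: false → denied

Denied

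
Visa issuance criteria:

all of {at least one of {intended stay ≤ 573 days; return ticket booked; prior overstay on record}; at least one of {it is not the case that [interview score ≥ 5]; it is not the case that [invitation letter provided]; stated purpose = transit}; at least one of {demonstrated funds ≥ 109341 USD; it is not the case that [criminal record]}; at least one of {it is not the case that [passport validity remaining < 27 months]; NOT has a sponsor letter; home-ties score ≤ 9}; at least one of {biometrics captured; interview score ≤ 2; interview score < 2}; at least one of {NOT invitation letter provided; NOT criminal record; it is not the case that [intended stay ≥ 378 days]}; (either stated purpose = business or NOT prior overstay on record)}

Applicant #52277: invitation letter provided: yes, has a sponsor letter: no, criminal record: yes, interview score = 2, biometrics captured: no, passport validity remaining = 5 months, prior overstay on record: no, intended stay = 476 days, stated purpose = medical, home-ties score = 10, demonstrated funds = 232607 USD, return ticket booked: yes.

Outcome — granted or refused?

Atomic conditions:
  intended stay ≤ 573 days: 476 ≤ 573 is true
  return ticket booked: yes → true
  prior overstay on record: no → false
  interview score ≥ 5: 2 ≥ 5 is false
  invitation letter provided: yes → true
  stated purpose = transit: medical == transit is false
  demonstrated funds ≥ 109341 USD: 232607 ≥ 109341 is true
  criminal record: yes → true
  passport validity remaining < 27 months: 5 < 27 is true
  NOT has a sponsor letter: no → true
  home-ties score ≤ 9: 10 ≤ 9 is false
  biometrics captured: no → false
  interview score ≤ 2: 2 ≤ 2 is true
  interview score < 2: 2 < 2 is false
  NOT invitation letter provided: yes → false
  NOT criminal record: yes → false
  intended stay ≥ 378 days: 476 ≥ 378 is true
  stated purpose = business: medical == business is false
  NOT prior overstay on record: no → true
Combine:
[1] true OR true OR false = true
[2.1] NOT false = true
[2.2] NOT true = false
[2] true OR false OR false = true
[3.2] NOT true = false
[3] true OR false = true
[4.1] NOT true = false
[4] false OR true OR false = true
[5] false OR true OR false = true
[6.3] NOT true = false
[6] false OR false OR false = false
[7] false OR true = true
[root] true AND true AND true AND true AND true AND false AND true = false
Overall: false → refused

Refused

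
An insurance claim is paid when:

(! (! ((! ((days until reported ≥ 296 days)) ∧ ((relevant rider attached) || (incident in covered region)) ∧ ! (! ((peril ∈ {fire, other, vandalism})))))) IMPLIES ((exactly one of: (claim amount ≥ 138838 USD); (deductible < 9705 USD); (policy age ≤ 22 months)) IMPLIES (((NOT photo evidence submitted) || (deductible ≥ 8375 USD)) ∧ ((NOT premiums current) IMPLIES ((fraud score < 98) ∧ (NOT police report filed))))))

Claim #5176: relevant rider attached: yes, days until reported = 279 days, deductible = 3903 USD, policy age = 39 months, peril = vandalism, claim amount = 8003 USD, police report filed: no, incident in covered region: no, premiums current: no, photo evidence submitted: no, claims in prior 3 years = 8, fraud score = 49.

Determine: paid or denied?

Paid

Atomic conditions:
  days until reported ≥ 296 days: 279 ≥ 296 is false
  relevant rider attached: yes → true
  incident in covered region: no → false
  peril ∈ {fire, other, vandalism}: vandalism is in the set → true
  claim amount ≥ 138838 USD: 8003 ≥ 138838 is false
  deductible < 9705 USD: 3903 < 9705 is true
  policy age ≤ 22 months: 39 ≤ 22 is false
  NOT photo evidence submitted: no → true
  deductible ≥ 8375 USD: 3903 ≥ 8375 is false
  NOT premiums current: no → true
  fraud score < 98: 49 < 98 is true
  NOT police report filed: no → true
Combine:
[1.1.1.1] NOT false = true
[1.1.1.2] true OR false = true
[1.1.1.3.1] NOT true = false
[1.1.1.3] NOT false = true
[1.1.1] true AND true AND true = true
[1.1] NOT true = false
[1] NOT false = true
[2.1] exactly-one(false, true, false) = true
[2.2.1] true OR false = true
[2.2.2.2] true AND true = true
[2.2.2] true → true = true
[2.2] true AND true = true
[2] true → true = true
[root] true → true = true
Overall: true → paid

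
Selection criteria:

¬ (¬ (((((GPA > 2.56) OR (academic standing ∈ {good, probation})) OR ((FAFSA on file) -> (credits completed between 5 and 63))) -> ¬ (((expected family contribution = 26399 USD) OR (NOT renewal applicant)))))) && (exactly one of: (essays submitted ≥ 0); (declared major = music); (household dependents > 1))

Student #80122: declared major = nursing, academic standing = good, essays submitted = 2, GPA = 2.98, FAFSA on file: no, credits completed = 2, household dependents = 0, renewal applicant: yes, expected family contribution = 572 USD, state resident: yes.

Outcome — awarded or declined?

Awarded

Atomic conditions:
  GPA > 2.56: 2.98 > 2.56 is true
  academic standing ∈ {good, probation}: good is in the set → true
  FAFSA on file: no → false
  credits completed between 5 and 63: 2 in [5, 63] is false
  expected family contribution = 26399 USD: 572 == 26399 is false
  NOT renewal applicant: yes → false
  essays submitted ≥ 0: 2 ≥ 0 is true
  declared major = music: nursing == music is false
  household dependents > 1: 0 > 1 is false
Combine:
[1.1.1.1.1] true OR true = true
[1.1.1.1.2] false → false (antecedent false ⇒ implication holds) = true
[1.1.1.1] true OR true = true
[1.1.1.2.1] false OR false = false
[1.1.1.2] NOT false = true
[1.1.1] true → true = true
[1.1] NOT true = false
[1] NOT false = true
[2] exactly-one(true, false, false) = true
[root] true AND true = true
Overall: true → awarded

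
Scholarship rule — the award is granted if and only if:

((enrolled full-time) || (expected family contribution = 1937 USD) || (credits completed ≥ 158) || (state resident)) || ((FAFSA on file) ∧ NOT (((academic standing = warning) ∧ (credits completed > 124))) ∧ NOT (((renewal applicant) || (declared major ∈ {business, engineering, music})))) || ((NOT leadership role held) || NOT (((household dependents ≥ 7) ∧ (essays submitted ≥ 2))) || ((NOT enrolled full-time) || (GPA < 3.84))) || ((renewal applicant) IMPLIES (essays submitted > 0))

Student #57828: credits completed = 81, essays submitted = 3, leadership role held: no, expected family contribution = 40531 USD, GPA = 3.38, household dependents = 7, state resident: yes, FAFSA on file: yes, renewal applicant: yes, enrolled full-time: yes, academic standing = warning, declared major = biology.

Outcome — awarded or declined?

Awarded

Atomic conditions:
  enrolled full-time: yes → true
  expected family contribution = 1937 USD: 40531 == 1937 is false
  credits completed ≥ 158: 81 ≥ 158 is false
  state resident: yes → true
  FAFSA on file: yes → true
  academic standing = warning: warning == warning is true
  credits completed > 124: 81 > 124 is false
  renewal applicant: yes → true
  declared major ∈ {business, engineering, music}: biology is not in the set → false
  NOT leadership role held: no → true
  household dependents ≥ 7: 7 ≥ 7 is true
  essays submitted ≥ 2: 3 ≥ 2 is true
  NOT enrolled full-time: yes → false
  GPA < 3.84: 3.38 < 3.84 is true
  essays submitted > 0: 3 > 0 is true
Combine:
[1] true OR false OR false OR true = true
[2.2.1] true AND false = false
[2.2] NOT false = true
[2.3.1] true OR false = true
[2.3] NOT true = false
[2] true AND true AND false = false
[3.2.1] true AND true = true
[3.2] NOT true = false
[3.3] false OR true = true
[3] true OR false OR true = true
[4] true → true = true
[root] true OR false OR true OR true = true
Overall: true → awarded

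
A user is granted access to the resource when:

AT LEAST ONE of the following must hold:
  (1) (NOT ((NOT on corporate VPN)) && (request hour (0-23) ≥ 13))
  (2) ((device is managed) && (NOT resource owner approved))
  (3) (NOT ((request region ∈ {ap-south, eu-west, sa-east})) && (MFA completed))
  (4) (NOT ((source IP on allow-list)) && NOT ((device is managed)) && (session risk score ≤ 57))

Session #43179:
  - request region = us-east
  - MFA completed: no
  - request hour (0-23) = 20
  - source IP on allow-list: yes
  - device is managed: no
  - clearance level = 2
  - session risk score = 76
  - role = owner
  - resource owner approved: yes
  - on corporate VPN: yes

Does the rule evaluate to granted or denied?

Atomic conditions:
  NOT on corporate VPN: yes → false
  request hour (0-23) ≥ 13: 20 ≥ 13 is true
  device is managed: no → false
  NOT resource owner approved: yes → false
  request region ∈ {ap-south, eu-west, sa-east}: us-east is not in the set → false
  MFA completed: no → false
  source IP on allow-list: yes → true
  session risk score ≤ 57: 76 ≤ 57 is false
Combine:
[1.1] NOT false = true
[1] true AND true = true
[2] false AND false = false
[3.1] NOT false = true
[3] true AND false = false
[4.1] NOT true = false
[4.2] NOT false = true
[4] false AND true AND false = false
[root] true OR false OR false OR false = true
Overall: true → granted

Granted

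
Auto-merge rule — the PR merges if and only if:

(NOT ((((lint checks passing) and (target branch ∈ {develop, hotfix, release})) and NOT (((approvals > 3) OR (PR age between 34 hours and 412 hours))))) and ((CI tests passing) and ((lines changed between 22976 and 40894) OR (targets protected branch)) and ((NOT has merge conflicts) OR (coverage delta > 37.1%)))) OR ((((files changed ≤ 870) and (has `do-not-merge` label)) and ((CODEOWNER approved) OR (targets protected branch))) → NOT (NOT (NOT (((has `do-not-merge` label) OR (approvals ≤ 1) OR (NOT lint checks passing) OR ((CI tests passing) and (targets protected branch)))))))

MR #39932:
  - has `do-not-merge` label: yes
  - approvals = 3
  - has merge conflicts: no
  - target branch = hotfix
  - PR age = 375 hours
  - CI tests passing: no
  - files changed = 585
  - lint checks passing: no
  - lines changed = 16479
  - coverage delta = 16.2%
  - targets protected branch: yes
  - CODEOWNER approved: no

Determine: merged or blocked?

Atomic conditions:
  lint checks passing: no → false
  target branch ∈ {develop, hotfix, release}: hotfix is in the set → true
  approvals > 3: 3 > 3 is false
  PR age between 34 hours and 412 hours: 375 in [34, 412] is true
  CI tests passing: no → false
  lines changed between 22976 and 40894: 16479 in [22976, 40894] is false
  targets protected branch: yes → true
  NOT has merge conflicts: no → true
  coverage delta > 37.1%: 16.2 > 37.1 is false
  files changed ≤ 870: 585 ≤ 870 is true
  has `do-not-merge` label: yes → true
  CODEOWNER approved: no → false
  approvals ≤ 1: 3 ≤ 1 is false
  NOT lint checks passing: no → true
Combine:
[1.1.1.1] false AND true = false
[1.1.1.2.1] false OR true = true
[1.1.1.2] NOT true = false
[1.1.1] false AND false = false
[1.1] NOT false = true
[1.2.2] false OR true = true
[1.2.3] true OR false = true
[1.2] false AND true AND true = false
[1] true AND false = false
[2.1.1] true AND true = true
[2.1.2] false OR true = true
[2.1] true AND true = true
[2.2.1.1.1.4] false AND true = false
[2.2.1.1.1] true OR false OR true OR false = true
[2.2.1.1] NOT true = false
[2.2.1] NOT false = true
[2.2] NOT true = false
[2] true → false = false
[root] false OR false = false
Overall: false → blocked

Blocked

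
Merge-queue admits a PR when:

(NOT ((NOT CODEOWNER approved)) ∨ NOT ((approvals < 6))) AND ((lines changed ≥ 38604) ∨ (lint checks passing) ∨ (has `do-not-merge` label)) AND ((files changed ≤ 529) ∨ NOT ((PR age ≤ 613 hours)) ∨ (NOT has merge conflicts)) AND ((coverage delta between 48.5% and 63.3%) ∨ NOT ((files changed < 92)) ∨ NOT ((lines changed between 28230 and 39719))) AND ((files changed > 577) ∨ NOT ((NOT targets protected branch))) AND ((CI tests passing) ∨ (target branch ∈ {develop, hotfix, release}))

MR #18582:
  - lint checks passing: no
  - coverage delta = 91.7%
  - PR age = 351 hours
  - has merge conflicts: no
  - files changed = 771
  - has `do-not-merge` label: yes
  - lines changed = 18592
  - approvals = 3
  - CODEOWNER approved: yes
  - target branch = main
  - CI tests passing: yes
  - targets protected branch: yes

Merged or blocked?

Merged

Atomic conditions:
  NOT CODEOWNER approved: yes → false
  approvals < 6: 3 < 6 is true
  lines changed ≥ 38604: 18592 ≥ 38604 is false
  lint checks passing: no → false
  has `do-not-merge` label: yes → true
  files changed ≤ 529: 771 ≤ 529 is false
  PR age ≤ 613 hours: 351 ≤ 613 is true
  NOT has merge conflicts: no → true
  coverage delta between 48.5% and 63.3%: 91.7 in [48.5, 63.3] is false
  files changed < 92: 771 < 92 is false
  lines changed between 28230 and 39719: 18592 in [28230, 39719] is false
  files changed > 577: 771 > 577 is true
  NOT targets protected branch: yes → false
  CI tests passing: yes → true
  target branch ∈ {develop, hotfix, release}: main is not in the set → false
Combine:
[1.1] NOT false = true
[1.2] NOT true = false
[1] true OR false = true
[2] false OR false OR true = true
[3.2] NOT true = false
[3] false OR false OR true = true
[4.2] NOT false = true
[4.3] NOT false = true
[4] false OR true OR true = true
[5.2] NOT false = true
[5] true OR true = true
[6] true OR false = true
[root] true AND true AND true AND true AND true AND true = true
Overall: true → merged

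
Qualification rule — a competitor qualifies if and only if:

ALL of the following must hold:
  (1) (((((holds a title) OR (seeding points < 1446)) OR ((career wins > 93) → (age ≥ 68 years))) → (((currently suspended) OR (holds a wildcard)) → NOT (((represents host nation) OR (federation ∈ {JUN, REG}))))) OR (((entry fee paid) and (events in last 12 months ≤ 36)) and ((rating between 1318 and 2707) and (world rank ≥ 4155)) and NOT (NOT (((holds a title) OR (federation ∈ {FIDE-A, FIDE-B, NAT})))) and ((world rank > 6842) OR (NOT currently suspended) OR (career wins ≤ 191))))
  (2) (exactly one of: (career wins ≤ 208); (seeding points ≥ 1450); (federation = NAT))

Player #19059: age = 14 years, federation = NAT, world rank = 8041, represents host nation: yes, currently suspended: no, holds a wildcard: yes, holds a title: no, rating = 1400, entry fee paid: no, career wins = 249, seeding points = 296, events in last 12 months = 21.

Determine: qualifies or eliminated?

Eliminated

Atomic conditions:
  holds a title: no → false
  seeding points < 1446: 296 < 1446 is true
  career wins > 93: 249 > 93 is true
  age ≥ 68 years: 14 ≥ 68 is false
  currently suspended: no → false
  holds a wildcard: yes → true
  represents host nation: yes → true
  federation ∈ {JUN, REG}: NAT is not in the set → false
  entry fee paid: no → false
  events in last 12 months ≤ 36: 21 ≤ 36 is true
  rating between 1318 and 2707: 1400 in [1318, 2707] is true
  world rank ≥ 4155: 8041 ≥ 4155 is true
  federation ∈ {FIDE-A, FIDE-B, NAT}: NAT is in the set → true
  world rank > 6842: 8041 > 6842 is true
  NOT currently suspended: no → true
  career wins ≤ 191: 249 ≤ 191 is false
  career wins ≤ 208: 249 ≤ 208 is false
  seeding points ≥ 1450: 296 ≥ 1450 is false
  federation = NAT: NAT == NAT is true
Combine:
[1.1.1.1] false OR true = true
[1.1.1.2] true → false = false
[1.1.1] true OR false = true
[1.1.2.1] false OR true = true
[1.1.2.2.1] true OR false = true
[1.1.2.2] NOT true = false
[1.1.2] true → false = false
[1.1] true → false = false
[1.2.1] false AND true = false
[1.2.2] true AND true = true
[1.2.3.1.1] false OR true = true
[1.2.3.1] NOT true = false
[1.2.3] NOT false = true
[1.2.4] true OR true OR false = true
[1.2] false AND true AND true AND true = false
[1] false OR false = false
[2] exactly-one(false, false, true) = true
[root] false AND true = false
Overall: false → eliminated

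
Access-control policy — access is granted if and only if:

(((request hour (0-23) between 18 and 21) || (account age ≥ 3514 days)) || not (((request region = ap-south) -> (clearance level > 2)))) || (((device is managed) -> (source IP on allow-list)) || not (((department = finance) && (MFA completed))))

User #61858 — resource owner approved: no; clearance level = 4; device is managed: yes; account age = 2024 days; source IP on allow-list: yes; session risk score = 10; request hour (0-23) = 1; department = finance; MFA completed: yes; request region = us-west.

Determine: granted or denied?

Granted

Atomic conditions:
  request hour (0-23) between 18 and 21: 1 in [18, 21] is false
  account age ≥ 3514 days: 2024 ≥ 3514 is false
  request region = ap-south: us-west == ap-south is false
  clearance level > 2: 4 > 2 is true
  device is managed: yes → true
  source IP on allow-list: yes → true
  department = finance: finance == finance is true
  MFA completed: yes → true
Combine:
[1.1] false OR false = false
[1.2.1] false → true (antecedent false ⇒ implication holds) = true
[1.2] NOT true = false
[1] false OR false = false
[2.1] true → true = true
[2.2.1] true AND true = true
[2.2] NOT true = false
[2] true OR false = true
[root] false OR true = true
Overall: true → granted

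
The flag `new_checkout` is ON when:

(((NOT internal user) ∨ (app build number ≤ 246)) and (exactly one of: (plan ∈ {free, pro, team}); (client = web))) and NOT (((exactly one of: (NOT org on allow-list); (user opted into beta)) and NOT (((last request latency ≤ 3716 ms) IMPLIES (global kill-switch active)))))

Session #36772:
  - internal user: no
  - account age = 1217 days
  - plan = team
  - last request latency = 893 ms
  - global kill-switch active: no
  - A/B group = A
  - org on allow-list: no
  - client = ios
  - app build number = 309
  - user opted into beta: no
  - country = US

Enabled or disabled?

Atomic conditions:
  NOT internal user: no → true
  app build number ≤ 246: 309 ≤ 246 is false
  plan ∈ {free, pro, team}: team is in the set → true
  client = web: ios == web is false
  NOT org on allow-list: no → true
  user opted into beta: no → false
  last request latency ≤ 3716 ms: 893 ≤ 3716 is true
  global kill-switch active: no → false
Combine:
[1.1] true OR false = true
[1.2] exactly-one(true, false) = true
[1] true AND true = true
[2.1.1] exactly-one(true, false) = true
[2.1.2.1] true → false = false
[2.1.2] NOT false = true
[2.1] true AND true = true
[2] NOT true = false
[root] true AND false = false
Overall: false → disabled

Disabled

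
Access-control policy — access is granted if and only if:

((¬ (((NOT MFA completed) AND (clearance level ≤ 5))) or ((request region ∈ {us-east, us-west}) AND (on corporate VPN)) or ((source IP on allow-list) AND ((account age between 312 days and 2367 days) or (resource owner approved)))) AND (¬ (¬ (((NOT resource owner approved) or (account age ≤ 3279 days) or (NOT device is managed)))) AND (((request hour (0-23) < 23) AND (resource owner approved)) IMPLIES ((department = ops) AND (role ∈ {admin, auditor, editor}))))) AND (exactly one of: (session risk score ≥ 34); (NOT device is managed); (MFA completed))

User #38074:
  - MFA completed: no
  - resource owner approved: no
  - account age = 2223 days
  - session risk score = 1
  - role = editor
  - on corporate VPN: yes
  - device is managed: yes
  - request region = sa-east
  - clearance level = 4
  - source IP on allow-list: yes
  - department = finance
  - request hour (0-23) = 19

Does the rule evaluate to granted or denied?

Denied

Atomic conditions:
  NOT MFA completed: no → true
  clearance level ≤ 5: 4 ≤ 5 is true
  request region ∈ {us-east, us-west}: sa-east is not in the set → false
  on corporate VPN: yes → true
  source IP on allow-list: yes → true
  account age between 312 days and 2367 days: 2223 in [312, 2367] is true
  resource owner approved: no → false
  NOT resource owner approved: no → true
  account age ≤ 3279 days: 2223 ≤ 3279 is true
  NOT device is managed: yes → false
  request hour (0-23) < 23: 19 < 23 is true
  department = ops: finance == ops is false
  role ∈ {admin, auditor, editor}: editor is in the set → true
  session risk score ≥ 34: 1 ≥ 34 is false
  MFA completed: no → false
Combine:
[1.1.1.1] true AND true = true
[1.1.1] NOT true = false
[1.1.2] false AND true = false
[1.1.3.2] true OR false = true
[1.1.3] true AND true = true
[1.1] false OR false OR true = true
[1.2.1.1.1] true OR true OR false = true
[1.2.1.1] NOT true = false
[1.2.1] NOT false = true
[1.2.2.1] true AND false = false
[1.2.2.2] false AND true = false
[1.2.2] false → false (antecedent false ⇒ implication holds) = true
[1.2] true AND true = true
[1] true AND true = true
[2] exactly-one(false, false, false) = false
[root] true AND false = false
Overall: false → denied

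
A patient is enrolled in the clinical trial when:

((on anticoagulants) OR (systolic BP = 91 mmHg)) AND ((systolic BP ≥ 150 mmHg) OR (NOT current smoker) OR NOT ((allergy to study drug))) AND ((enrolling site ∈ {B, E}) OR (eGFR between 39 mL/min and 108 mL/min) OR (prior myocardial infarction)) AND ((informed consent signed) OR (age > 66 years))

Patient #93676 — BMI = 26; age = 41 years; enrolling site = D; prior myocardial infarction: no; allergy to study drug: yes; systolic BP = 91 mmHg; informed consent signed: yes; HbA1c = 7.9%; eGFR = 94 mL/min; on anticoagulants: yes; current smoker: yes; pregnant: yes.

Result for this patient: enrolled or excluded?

Excluded

Atomic conditions:
  on anticoagulants: yes → true
  systolic BP = 91 mmHg: 91 == 91 is true
  systolic BP ≥ 150 mmHg: 91 ≥ 150 is false
  NOT current smoker: yes → false
  allergy to study drug: yes → true
  enrolling site ∈ {B, E}: D is not in the set → false
  eGFR between 39 mL/min and 108 mL/min: 94 in [39, 108] is true
  prior myocardial infarction: no → false
  informed consent signed: yes → true
  age > 66 years: 41 > 66 is false
Combine:
[1] true OR true = true
[2.3] NOT true = false
[2] false OR false OR false = false
[3] false OR true OR false = true
[4] true OR false = true
[root] true AND false AND true AND true = false
Overall: false → excluded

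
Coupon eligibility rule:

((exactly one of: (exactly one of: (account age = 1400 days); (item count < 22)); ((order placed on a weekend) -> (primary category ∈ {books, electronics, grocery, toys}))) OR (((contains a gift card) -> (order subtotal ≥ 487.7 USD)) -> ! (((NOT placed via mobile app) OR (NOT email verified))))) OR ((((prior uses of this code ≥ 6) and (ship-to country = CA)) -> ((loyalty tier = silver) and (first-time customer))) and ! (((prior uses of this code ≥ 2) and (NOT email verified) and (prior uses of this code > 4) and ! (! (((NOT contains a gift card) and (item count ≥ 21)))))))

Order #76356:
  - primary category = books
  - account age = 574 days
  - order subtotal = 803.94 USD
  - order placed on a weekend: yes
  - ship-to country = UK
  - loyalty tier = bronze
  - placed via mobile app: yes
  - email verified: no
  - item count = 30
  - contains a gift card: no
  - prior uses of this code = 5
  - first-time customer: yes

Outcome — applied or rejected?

Applied

Atomic conditions:
  account age = 1400 days: 574 == 1400 is false
  item count < 22: 30 < 22 is false
  order placed on a weekend: yes → true
  primary category ∈ {books, electronics, grocery, toys}: books is in the set → true
  contains a gift card: no → false
  order subtotal ≥ 487.7 USD: 803.94 ≥ 487.7 is true
  NOT placed via mobile app: yes → false
  NOT email verified: no → true
  prior uses of this code ≥ 6: 5 ≥ 6 is false
  ship-to country = CA: UK == CA is false
  loyalty tier = silver: bronze == silver is false
  first-time customer: yes → true
  prior uses of this code ≥ 2: 5 ≥ 2 is true
  prior uses of this code > 4: 5 > 4 is true
  NOT contains a gift card: no → true
  item count ≥ 21: 30 ≥ 21 is true
Combine:
[1.1.1] exactly-one(false, false) = false
[1.1.2] true → true = true
[1.1] exactly-one(false, true) = true
[1.2.1] false → true (antecedent false ⇒ implication holds) = true
[1.2.2.1] false OR true = true
[1.2.2] NOT true = false
[1.2] true → false = false
[1] true OR false = true
[2.1.1] false AND false = false
[2.1.2] false AND true = false
[2.1] false → false (antecedent false ⇒ implication holds) = true
[2.2.1.4.1.1] true AND true = true
[2.2.1.4.1] NOT true = false
[2.2.1.4] NOT false = true
[2.2.1] true AND true AND true AND true = true
[2.2] NOT true = false
[2] true AND false = false
[root] true OR false = true
Overall: true → applied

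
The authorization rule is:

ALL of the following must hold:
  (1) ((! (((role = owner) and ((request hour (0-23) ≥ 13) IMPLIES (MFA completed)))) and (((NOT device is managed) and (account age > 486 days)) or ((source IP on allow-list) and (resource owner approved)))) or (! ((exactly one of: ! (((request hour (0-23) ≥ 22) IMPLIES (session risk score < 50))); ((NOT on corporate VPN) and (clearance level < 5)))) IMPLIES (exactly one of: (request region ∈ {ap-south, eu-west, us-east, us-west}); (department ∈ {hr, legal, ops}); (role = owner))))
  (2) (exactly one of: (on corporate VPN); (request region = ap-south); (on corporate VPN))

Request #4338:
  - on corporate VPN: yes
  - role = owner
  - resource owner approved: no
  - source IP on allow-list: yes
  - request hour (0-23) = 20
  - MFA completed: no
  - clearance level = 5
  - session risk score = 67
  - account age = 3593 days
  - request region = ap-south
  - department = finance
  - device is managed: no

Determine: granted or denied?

Atomic conditions:
  role = owner: owner == owner is true
  request hour (0-23) ≥ 13: 20 ≥ 13 is true
  MFA completed: no → false
  NOT device is managed: no → true
  account age > 486 days: 3593 > 486 is true
  source IP on allow-list: yes → true
  resource owner approved: no → false
  request hour (0-23) ≥ 22: 20 ≥ 22 is false
  session risk score < 50: 67 < 50 is false
  NOT on corporate VPN: yes → false
  clearance level < 5: 5 < 5 is false
  request region ∈ {ap-south, eu-west, us-east, us-west}: ap-south is in the set → true
  department ∈ {hr, legal, ops}: finance is not in the set → false
  on corporate VPN: yes → true
  request region = ap-south: ap-south == ap-south is true
Combine:
[1.1.1.1.2] true → false = false
[1.1.1.1] true AND false = false
[1.1.1] NOT false = true
[1.1.2.1] true AND true = true
[1.1.2.2] true AND false = false
[1.1.2] true OR false = true
[1.1] true AND true = true
[1.2.1.1.1.1] false → false (antecedent false ⇒ implication holds) = true
[1.2.1.1.1] NOT true = false
[1.2.1.1.2] false AND false = false
[1.2.1.1] exactly-one(false, false) = false
[1.2.1] NOT false = true
[1.2.2] exactly-one(true, false, true) = false
[1.2] true → false = false
[1] true OR false = true
[2] exactly-one(true, true, true) = false
[root] true AND false = false
Overall: false → denied

Denied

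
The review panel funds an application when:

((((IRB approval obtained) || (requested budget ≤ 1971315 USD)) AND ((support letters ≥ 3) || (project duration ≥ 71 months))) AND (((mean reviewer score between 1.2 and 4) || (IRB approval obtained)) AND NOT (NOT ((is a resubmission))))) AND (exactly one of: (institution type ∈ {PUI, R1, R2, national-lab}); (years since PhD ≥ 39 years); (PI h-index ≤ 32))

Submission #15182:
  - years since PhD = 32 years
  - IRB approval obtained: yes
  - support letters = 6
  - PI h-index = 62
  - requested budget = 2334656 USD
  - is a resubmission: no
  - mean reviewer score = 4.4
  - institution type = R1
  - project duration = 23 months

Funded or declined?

Atomic conditions:
  IRB approval obtained: yes → true
  requested budget ≤ 1971315 USD: 2334656 ≤ 1971315 is false
  support letters ≥ 3: 6 ≥ 3 is true
  project duration ≥ 71 months: 23 ≥ 71 is false
  mean reviewer score between 1.2 and 4: 4.4 in [1.2, 4] is false
  is a resubmission: no → false
  institution type ∈ {PUI, R1, R2, national-lab}: R1 is in the set → true
  years since PhD ≥ 39 years: 32 ≥ 39 is false
  PI h-index ≤ 32: 62 ≤ 32 is false
Combine:
[1.1.1] true OR false = true
[1.1.2] true OR false = true
[1.1] true AND true = true
[1.2.1] false OR true = true
[1.2.2.1] NOT false = true
[1.2.2] NOT true = false
[1.2] true AND false = false
[1] true AND false = false
[2] exactly-one(true, false, false) = true
[root] false AND true = false
Overall: false → declined

Declined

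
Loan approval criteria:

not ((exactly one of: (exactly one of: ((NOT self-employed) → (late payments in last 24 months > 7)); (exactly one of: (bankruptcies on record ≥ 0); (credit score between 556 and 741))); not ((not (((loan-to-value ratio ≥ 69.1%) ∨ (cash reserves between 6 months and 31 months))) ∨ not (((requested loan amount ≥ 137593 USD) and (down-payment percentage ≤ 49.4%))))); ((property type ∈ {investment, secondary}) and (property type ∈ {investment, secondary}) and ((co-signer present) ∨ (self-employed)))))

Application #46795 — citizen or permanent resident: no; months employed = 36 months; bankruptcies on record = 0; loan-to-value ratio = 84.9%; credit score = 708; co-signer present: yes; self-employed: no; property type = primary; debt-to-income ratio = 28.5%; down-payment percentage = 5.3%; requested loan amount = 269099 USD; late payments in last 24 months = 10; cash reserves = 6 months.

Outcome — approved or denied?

Approved

Atomic conditions:
  NOT self-employed: no → true
  late payments in last 24 months > 7: 10 > 7 is true
  bankruptcies on record ≥ 0: 0 ≥ 0 is true
  credit score between 556 and 741: 708 in [556, 741] is true
  loan-to-value ratio ≥ 69.1%: 84.9 ≥ 69.1 is true
  cash reserves between 6 months and 31 months: 6 in [6, 31] is true
  requested loan amount ≥ 137593 USD: 269099 ≥ 137593 is true
  down-payment percentage ≤ 49.4%: 5.3 ≤ 49.4 is true
  property type ∈ {investment, secondary}: primary is not in the set → false
  co-signer present: yes → true
  self-employed: no → false
Combine:
[1.1.1] true → true = true
[1.1.2] exactly-one(true, true) = false
[1.1] exactly-one(true, false) = true
[1.2.1.1.1] true OR true = true
[1.2.1.1] NOT true = false
[1.2.1.2.1] true AND true = true
[1.2.1.2] NOT true = false
[1.2.1] false OR false = false
[1.2] NOT false = true
[1.3.3] true OR false = true
[1.3] false AND false AND true = false
[1] exactly-one(true, true, false) = false
[root] NOT false = true
Overall: true → approved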